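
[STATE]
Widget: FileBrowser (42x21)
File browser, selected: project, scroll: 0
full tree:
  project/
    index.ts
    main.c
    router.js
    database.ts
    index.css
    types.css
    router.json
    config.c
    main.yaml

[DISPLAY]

> [-] project/                            
    index.ts                              
    main.c                                
    router.js                             
    database.ts                           
    index.css                             
    types.css                             
    router.json                           
    config.c                              
    main.yaml                             
                                          
                                          
                                          
                                          
                                          
                                          
                                          
                                          
                                          
                                          
                                          


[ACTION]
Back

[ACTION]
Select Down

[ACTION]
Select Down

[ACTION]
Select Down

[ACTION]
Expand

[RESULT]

  [-] project/                            
    index.ts                              
    main.c                                
  > router.js                             
    database.ts                           
    index.css                             
    types.css                             
    router.json                           
    config.c                              
    main.yaml                             
                                          
                                          
                                          
                                          
                                          
                                          
                                          
                                          
                                          
                                          
                                          


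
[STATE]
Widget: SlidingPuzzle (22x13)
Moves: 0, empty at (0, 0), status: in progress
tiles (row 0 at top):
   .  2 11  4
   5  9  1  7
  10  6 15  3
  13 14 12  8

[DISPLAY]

┌────┬────┬────┬────┐ 
│    │  2 │ 11 │  4 │ 
├────┼────┼────┼────┤ 
│  5 │  9 │  1 │  7 │ 
├────┼────┼────┼────┤ 
│ 10 │  6 │ 15 │  3 │ 
├────┼────┼────┼────┤ 
│ 13 │ 14 │ 12 │  8 │ 
└────┴────┴────┴────┘ 
Moves: 0              
                      
                      
                      


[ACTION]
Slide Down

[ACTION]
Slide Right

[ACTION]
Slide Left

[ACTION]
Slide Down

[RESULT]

┌────┬────┬────┬────┐ 
│  2 │    │ 11 │  4 │ 
├────┼────┼────┼────┤ 
│  5 │  9 │  1 │  7 │ 
├────┼────┼────┼────┤ 
│ 10 │  6 │ 15 │  3 │ 
├────┼────┼────┼────┤ 
│ 13 │ 14 │ 12 │  8 │ 
└────┴────┴────┴────┘ 
Moves: 1              
                      
                      
                      


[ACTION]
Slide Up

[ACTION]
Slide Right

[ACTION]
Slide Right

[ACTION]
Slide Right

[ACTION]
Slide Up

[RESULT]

┌────┬────┬────┬────┐ 
│  2 │  9 │ 11 │  4 │ 
├────┼────┼────┼────┤ 
│ 10 │  5 │  1 │  7 │ 
├────┼────┼────┼────┤ 
│    │  6 │ 15 │  3 │ 
├────┼────┼────┼────┤ 
│ 13 │ 14 │ 12 │  8 │ 
└────┴────┴────┴────┘ 
Moves: 4              
                      
                      
                      


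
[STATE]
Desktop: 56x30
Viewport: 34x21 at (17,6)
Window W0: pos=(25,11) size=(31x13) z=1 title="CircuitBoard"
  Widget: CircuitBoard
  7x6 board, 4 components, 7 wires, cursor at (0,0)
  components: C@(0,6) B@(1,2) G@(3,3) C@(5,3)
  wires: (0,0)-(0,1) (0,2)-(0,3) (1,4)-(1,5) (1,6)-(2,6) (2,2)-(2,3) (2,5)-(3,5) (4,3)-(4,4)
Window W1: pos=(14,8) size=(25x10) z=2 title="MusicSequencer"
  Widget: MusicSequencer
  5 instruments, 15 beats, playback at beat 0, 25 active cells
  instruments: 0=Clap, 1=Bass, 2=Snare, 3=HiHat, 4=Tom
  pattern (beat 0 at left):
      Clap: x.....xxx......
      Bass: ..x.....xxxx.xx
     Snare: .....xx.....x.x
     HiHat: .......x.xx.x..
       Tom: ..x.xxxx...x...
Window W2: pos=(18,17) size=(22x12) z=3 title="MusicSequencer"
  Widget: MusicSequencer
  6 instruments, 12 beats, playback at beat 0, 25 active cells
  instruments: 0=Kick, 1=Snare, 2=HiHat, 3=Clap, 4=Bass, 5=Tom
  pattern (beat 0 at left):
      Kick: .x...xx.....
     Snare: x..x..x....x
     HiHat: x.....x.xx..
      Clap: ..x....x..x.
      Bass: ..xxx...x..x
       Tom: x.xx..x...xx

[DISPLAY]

                                  
                                  
━━━━━━━━━━━━━━━━━━━━━┓            
usicSequencer        ┃            
─────────────────────┨            
    ▼12345678901234  ┃━━━━━━━━━━━━
Clap█·····███······  ┃            
Bass··█·····████·██  ┃────────────
nare·····██·····█·█  ┃5 6         
iHat·······█·██·█··  ┃ ─ ·        
 Tom··█·████···█···  ┃            
━┏━━━━━━━━━━━━━━━━━━━━┓      · ─ ·
 ┃ MusicSequencer     ┃           
 ┠────────────────────┨─ ·       ·
 ┃      ▼12345678901  ┃          │
 ┃  Kick·█···██·····  ┃  G       ·
 ┃ Snare█··█··█····█  ┃           
 ┃ HiHat█·····█·██··  ┃━━━━━━━━━━━
 ┃  Clap··█····█··█·  ┃           
 ┃  Bass··███···█··█  ┃           
 ┃   Tom█·██··█···██  ┃           


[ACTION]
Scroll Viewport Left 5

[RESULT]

                                  
                                  
  ┏━━━━━━━━━━━━━━━━━━━━━━━┓       
  ┃ MusicSequencer        ┃       
  ┠───────────────────────┨       
  ┃      ▼12345678901234  ┃━━━━━━━
  ┃  Clap█·····███······  ┃       
  ┃  Bass··█·····████·██  ┃───────
  ┃ Snare·····██·····█·█  ┃5 6    
  ┃ HiHat·······█·██·█··  ┃ ─ ·   
  ┃   Tom··█·████···█···  ┃       
  ┗━━━┏━━━━━━━━━━━━━━━━━━━━┓      
      ┃ MusicSequencer     ┃      
      ┠────────────────────┨─ ·   
      ┃      ▼12345678901  ┃      
      ┃  Kick·█···██·····  ┃  G   
      ┃ Snare█··█··█····█  ┃      
      ┃ HiHat█·····█·██··  ┃━━━━━━
      ┃  Clap··█····█··█·  ┃      
      ┃  Bass··███···█··█  ┃      
      ┃   Tom█·██··█···██  ┃      


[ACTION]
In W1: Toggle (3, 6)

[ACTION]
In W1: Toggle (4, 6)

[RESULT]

                                  
                                  
  ┏━━━━━━━━━━━━━━━━━━━━━━━┓       
  ┃ MusicSequencer        ┃       
  ┠───────────────────────┨       
  ┃      ▼12345678901234  ┃━━━━━━━
  ┃  Clap█·····███······  ┃       
  ┃  Bass··█·····████·██  ┃───────
  ┃ Snare·····██·····█·█  ┃5 6    
  ┃ HiHat······██·██·█··  ┃ ─ ·   
  ┃   Tom··█·██·█···█···  ┃       
  ┗━━━┏━━━━━━━━━━━━━━━━━━━━┓      
      ┃ MusicSequencer     ┃      
      ┠────────────────────┨─ ·   
      ┃      ▼12345678901  ┃      
      ┃  Kick·█···██·····  ┃  G   
      ┃ Snare█··█··█····█  ┃      
      ┃ HiHat█·····█·██··  ┃━━━━━━
      ┃  Clap··█····█··█·  ┃      
      ┃  Bass··███···█··█  ┃      
      ┃   Tom█·██··█···██  ┃      


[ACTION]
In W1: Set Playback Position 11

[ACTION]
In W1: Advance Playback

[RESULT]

                                  
                                  
  ┏━━━━━━━━━━━━━━━━━━━━━━━┓       
  ┃ MusicSequencer        ┃       
  ┠───────────────────────┨       
  ┃      012345678901▼34  ┃━━━━━━━
  ┃  Clap█·····███······  ┃       
  ┃  Bass··█·····████·██  ┃───────
  ┃ Snare·····██·····█·█  ┃5 6    
  ┃ HiHat······██·██·█··  ┃ ─ ·   
  ┃   Tom··█·██·█···█···  ┃       
  ┗━━━┏━━━━━━━━━━━━━━━━━━━━┓      
      ┃ MusicSequencer     ┃      
      ┠────────────────────┨─ ·   
      ┃      ▼12345678901  ┃      
      ┃  Kick·█···██·····  ┃  G   
      ┃ Snare█··█··█····█  ┃      
      ┃ HiHat█·····█·██··  ┃━━━━━━
      ┃  Clap··█····█··█·  ┃      
      ┃  Bass··███···█··█  ┃      
      ┃   Tom█·██··█···██  ┃      


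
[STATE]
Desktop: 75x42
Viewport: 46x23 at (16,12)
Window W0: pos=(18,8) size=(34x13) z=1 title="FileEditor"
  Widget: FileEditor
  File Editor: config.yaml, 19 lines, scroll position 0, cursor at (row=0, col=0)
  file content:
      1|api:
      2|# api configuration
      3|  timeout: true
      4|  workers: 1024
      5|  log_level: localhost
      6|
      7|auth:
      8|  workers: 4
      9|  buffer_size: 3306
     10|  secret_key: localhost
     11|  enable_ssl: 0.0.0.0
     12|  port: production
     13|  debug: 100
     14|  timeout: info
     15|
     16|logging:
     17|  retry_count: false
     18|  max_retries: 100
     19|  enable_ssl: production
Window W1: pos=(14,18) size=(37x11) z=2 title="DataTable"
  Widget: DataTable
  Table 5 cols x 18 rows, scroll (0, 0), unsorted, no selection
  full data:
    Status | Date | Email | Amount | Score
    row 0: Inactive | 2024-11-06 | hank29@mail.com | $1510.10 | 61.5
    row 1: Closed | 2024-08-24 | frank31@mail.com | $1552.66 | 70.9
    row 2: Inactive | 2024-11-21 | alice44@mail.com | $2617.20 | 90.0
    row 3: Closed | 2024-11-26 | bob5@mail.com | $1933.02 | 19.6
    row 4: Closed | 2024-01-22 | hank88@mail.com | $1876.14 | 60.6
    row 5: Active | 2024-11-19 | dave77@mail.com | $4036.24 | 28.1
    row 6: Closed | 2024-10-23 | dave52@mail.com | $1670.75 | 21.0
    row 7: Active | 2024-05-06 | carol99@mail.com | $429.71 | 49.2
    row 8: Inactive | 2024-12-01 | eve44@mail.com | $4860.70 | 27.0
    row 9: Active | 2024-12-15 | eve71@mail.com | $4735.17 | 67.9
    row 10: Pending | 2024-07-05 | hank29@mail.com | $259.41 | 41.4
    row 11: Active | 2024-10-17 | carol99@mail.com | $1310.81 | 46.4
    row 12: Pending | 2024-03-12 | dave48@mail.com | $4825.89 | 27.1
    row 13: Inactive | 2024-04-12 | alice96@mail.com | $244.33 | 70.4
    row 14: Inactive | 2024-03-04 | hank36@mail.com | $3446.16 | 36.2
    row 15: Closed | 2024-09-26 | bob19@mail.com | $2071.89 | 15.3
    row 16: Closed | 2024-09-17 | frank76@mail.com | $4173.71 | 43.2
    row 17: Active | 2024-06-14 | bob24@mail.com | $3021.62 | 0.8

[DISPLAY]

  ┃# api configuration            █┃          
  ┃  timeout: true                ░┃          
  ┃  workers: 1024                ░┃          
  ┃  log_level: localhost         ░┃          
  ┃                               ░┃          
  ┃auth:                          ░┃          
━━━━━━━━━━━━━━━━━━━━━━━━━━━━━━━━━━┓┃          
DataTable                         ┃┃          
──────────────────────────────────┨┛          
tatus  │Date      │Email          ┃           
───────┼──────────┼───────────────┃           
nactive│2024-11-06│hank29@mail.com┃           
losed  │2024-08-24│frank31@mail.co┃           
nactive│2024-11-21│alice44@mail.co┃           
losed  │2024-11-26│bob5@mail.com  ┃           
losed  │2024-01-22│hank88@mail.com┃           
━━━━━━━━━━━━━━━━━━━━━━━━━━━━━━━━━━┛           
                                              
                                              
                                              
                                              
                                              
                                              


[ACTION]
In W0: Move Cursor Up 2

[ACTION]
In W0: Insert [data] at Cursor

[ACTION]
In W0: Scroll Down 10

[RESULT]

  ┃  port: production             ░┃          
  ┃  debug: 100                   ░┃          
  ┃  timeout: info                ░┃          
  ┃                               ░┃          
  ┃logging:                       ░┃          
  ┃  retry_count: false           ░┃          
━━━━━━━━━━━━━━━━━━━━━━━━━━━━━━━━━━┓┃          
DataTable                         ┃┃          
──────────────────────────────────┨┛          
tatus  │Date      │Email          ┃           
───────┼──────────┼───────────────┃           
nactive│2024-11-06│hank29@mail.com┃           
losed  │2024-08-24│frank31@mail.co┃           
nactive│2024-11-21│alice44@mail.co┃           
losed  │2024-11-26│bob5@mail.com  ┃           
losed  │2024-01-22│hank88@mail.com┃           
━━━━━━━━━━━━━━━━━━━━━━━━━━━━━━━━━━┛           
                                              
                                              
                                              
                                              
                                              
                                              


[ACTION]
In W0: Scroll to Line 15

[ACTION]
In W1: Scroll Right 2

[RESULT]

  ┃  port: production             ░┃          
  ┃  debug: 100                   ░┃          
  ┃  timeout: info                ░┃          
  ┃                               ░┃          
  ┃logging:                       ░┃          
  ┃  retry_count: false           ░┃          
━━━━━━━━━━━━━━━━━━━━━━━━━━━━━━━━━━┓┃          
DataTable                         ┃┃          
──────────────────────────────────┨┛          
tus  │Date      │Email           │┃           
─────┼──────────┼────────────────┼┃           
ctive│2024-11-06│hank29@mail.com │┃           
sed  │2024-08-24│frank31@mail.com│┃           
ctive│2024-11-21│alice44@mail.com│┃           
sed  │2024-11-26│bob5@mail.com   │┃           
sed  │2024-01-22│hank88@mail.com │┃           
━━━━━━━━━━━━━━━━━━━━━━━━━━━━━━━━━━┛           
                                              
                                              
                                              
                                              
                                              
                                              


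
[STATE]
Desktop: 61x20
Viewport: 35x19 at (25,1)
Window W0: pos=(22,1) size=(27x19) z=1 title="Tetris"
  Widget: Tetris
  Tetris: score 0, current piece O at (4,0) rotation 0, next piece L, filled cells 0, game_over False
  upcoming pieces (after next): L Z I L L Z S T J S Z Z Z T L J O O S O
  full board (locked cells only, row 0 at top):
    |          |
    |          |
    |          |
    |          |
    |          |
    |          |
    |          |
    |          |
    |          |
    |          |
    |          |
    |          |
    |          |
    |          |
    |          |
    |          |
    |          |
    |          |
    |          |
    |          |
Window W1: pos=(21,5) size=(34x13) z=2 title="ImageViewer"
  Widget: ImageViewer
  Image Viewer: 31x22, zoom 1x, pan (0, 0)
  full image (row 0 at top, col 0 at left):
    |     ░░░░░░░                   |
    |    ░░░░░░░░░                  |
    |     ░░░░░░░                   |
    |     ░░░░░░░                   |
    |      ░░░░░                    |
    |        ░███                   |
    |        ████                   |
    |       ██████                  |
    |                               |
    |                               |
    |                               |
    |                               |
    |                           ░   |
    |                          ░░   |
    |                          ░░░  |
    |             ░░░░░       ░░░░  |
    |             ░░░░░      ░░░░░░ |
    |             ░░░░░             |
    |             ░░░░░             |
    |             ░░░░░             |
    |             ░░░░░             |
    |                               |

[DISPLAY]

━━━━━━━━━━━━━━━━━━━━━━━┓           
etris                  ┃           
───────────────────────┨           
        │Next:         ┃           
━━━━━━━━━━━━━━━━━━━━━━━━━━━━━┓     
ageViewer                    ┃     
─────────────────────────────┨     
  ░░░░░░░                    ┃     
 ░░░░░░░░░                   ┃     
  ░░░░░░░                    ┃     
  ░░░░░░░                    ┃     
   ░░░░░                     ┃     
     ░███                    ┃     
     ████                    ┃     
    ██████                   ┃     
                             ┃     
━━━━━━━━━━━━━━━━━━━━━━━━━━━━━┛     
        │              ┃           
━━━━━━━━━━━━━━━━━━━━━━━┛           


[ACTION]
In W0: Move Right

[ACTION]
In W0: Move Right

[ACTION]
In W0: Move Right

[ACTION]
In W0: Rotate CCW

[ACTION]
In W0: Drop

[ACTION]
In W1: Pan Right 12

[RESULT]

━━━━━━━━━━━━━━━━━━━━━━━┓           
etris                  ┃           
───────────────────────┨           
        │Next:         ┃           
━━━━━━━━━━━━━━━━━━━━━━━━━━━━━┓     
ageViewer                    ┃     
─────────────────────────────┨     
                             ┃     
                             ┃     
                             ┃     
                             ┃     
                             ┃     
                             ┃     
                             ┃     
                             ┃     
                             ┃     
━━━━━━━━━━━━━━━━━━━━━━━━━━━━━┛     
        │              ┃           
━━━━━━━━━━━━━━━━━━━━━━━┛           


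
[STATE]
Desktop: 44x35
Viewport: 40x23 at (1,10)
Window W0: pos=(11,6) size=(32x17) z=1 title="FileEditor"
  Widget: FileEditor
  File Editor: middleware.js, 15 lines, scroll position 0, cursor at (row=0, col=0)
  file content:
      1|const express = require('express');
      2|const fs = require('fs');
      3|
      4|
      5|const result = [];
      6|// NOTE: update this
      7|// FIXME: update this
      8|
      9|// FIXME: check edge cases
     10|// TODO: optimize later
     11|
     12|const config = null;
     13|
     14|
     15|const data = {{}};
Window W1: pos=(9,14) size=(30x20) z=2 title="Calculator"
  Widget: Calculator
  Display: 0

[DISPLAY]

          ┃const fs = require('fs');    
          ┃                             
          ┃                             
          ┃const result = [];           
        ┏━━━━━━━━━━━━━━━━━━━━━━━━━━━━┓  
        ┃ Calculator                 ┃  
        ┠────────────────────────────┨  
        ┃                           0┃  
        ┃┌───┬───┬───┬───┐           ┃  
        ┃│ 7 │ 8 │ 9 │ ÷ │           ┃  
        ┃├───┼───┼───┼───┤           ┃  
        ┃│ 4 │ 5 │ 6 │ × │           ┃  
        ┃├───┼───┼───┼───┤           ┃━━
        ┃│ 1 │ 2 │ 3 │ - │           ┃  
        ┃├───┼───┼───┼───┤           ┃  
        ┃│ 0 │ . │ = │ + │           ┃  
        ┃├───┼───┼───┼───┤           ┃  
        ┃│ C │ MC│ MR│ M+│           ┃  
        ┃└───┴───┴───┴───┘           ┃  
        ┃                            ┃  
        ┃                            ┃  
        ┃                            ┃  
        ┃                            ┃  


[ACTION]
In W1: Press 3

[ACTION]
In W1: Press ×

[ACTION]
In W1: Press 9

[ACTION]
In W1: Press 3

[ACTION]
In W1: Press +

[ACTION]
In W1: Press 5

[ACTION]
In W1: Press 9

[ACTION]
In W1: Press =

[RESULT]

          ┃const fs = require('fs');    
          ┃                             
          ┃                             
          ┃const result = [];           
        ┏━━━━━━━━━━━━━━━━━━━━━━━━━━━━┓  
        ┃ Calculator                 ┃  
        ┠────────────────────────────┨  
        ┃                         338┃  
        ┃┌───┬───┬───┬───┐           ┃  
        ┃│ 7 │ 8 │ 9 │ ÷ │           ┃  
        ┃├───┼───┼───┼───┤           ┃  
        ┃│ 4 │ 5 │ 6 │ × │           ┃  
        ┃├───┼───┼───┼───┤           ┃━━
        ┃│ 1 │ 2 │ 3 │ - │           ┃  
        ┃├───┼───┼───┼───┤           ┃  
        ┃│ 0 │ . │ = │ + │           ┃  
        ┃├───┼───┼───┼───┤           ┃  
        ┃│ C │ MC│ MR│ M+│           ┃  
        ┃└───┴───┴───┴───┘           ┃  
        ┃                            ┃  
        ┃                            ┃  
        ┃                            ┃  
        ┃                            ┃  


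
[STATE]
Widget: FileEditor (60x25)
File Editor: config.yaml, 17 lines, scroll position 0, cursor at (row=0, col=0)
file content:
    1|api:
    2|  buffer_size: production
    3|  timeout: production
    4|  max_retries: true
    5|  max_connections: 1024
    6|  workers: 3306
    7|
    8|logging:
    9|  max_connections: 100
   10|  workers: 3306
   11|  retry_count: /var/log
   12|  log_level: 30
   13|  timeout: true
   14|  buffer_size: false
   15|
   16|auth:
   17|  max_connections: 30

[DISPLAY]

█pi:                                                       ▲
  buffer_size: production                                  █
  timeout: production                                      ░
  max_retries: true                                        ░
  max_connections: 1024                                    ░
  workers: 3306                                            ░
                                                           ░
logging:                                                   ░
  max_connections: 100                                     ░
  workers: 3306                                            ░
  retry_count: /var/log                                    ░
  log_level: 30                                            ░
  timeout: true                                            ░
  buffer_size: false                                       ░
                                                           ░
auth:                                                      ░
  max_connections: 30                                      ░
                                                           ░
                                                           ░
                                                           ░
                                                           ░
                                                           ░
                                                           ░
                                                           ░
                                                           ▼


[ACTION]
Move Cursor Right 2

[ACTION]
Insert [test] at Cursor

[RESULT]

aptest█:                                                   ▲
  buffer_size: production                                  █
  timeout: production                                      ░
  max_retries: true                                        ░
  max_connections: 1024                                    ░
  workers: 3306                                            ░
                                                           ░
logging:                                                   ░
  max_connections: 100                                     ░
  workers: 3306                                            ░
  retry_count: /var/log                                    ░
  log_level: 30                                            ░
  timeout: true                                            ░
  buffer_size: false                                       ░
                                                           ░
auth:                                                      ░
  max_connections: 30                                      ░
                                                           ░
                                                           ░
                                                           ░
                                                           ░
                                                           ░
                                                           ░
                                                           ░
                                                           ▼


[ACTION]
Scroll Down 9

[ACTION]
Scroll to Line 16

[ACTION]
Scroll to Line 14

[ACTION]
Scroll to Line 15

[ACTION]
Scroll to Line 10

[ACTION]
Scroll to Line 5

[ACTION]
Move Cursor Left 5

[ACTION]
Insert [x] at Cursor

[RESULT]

ax█testi:                                                  ▲
  buffer_size: production                                  █
  timeout: production                                      ░
  max_retries: true                                        ░
  max_connections: 1024                                    ░
  workers: 3306                                            ░
                                                           ░
logging:                                                   ░
  max_connections: 100                                     ░
  workers: 3306                                            ░
  retry_count: /var/log                                    ░
  log_level: 30                                            ░
  timeout: true                                            ░
  buffer_size: false                                       ░
                                                           ░
auth:                                                      ░
  max_connections: 30                                      ░
                                                           ░
                                                           ░
                                                           ░
                                                           ░
                                                           ░
                                                           ░
                                                           ░
                                                           ▼


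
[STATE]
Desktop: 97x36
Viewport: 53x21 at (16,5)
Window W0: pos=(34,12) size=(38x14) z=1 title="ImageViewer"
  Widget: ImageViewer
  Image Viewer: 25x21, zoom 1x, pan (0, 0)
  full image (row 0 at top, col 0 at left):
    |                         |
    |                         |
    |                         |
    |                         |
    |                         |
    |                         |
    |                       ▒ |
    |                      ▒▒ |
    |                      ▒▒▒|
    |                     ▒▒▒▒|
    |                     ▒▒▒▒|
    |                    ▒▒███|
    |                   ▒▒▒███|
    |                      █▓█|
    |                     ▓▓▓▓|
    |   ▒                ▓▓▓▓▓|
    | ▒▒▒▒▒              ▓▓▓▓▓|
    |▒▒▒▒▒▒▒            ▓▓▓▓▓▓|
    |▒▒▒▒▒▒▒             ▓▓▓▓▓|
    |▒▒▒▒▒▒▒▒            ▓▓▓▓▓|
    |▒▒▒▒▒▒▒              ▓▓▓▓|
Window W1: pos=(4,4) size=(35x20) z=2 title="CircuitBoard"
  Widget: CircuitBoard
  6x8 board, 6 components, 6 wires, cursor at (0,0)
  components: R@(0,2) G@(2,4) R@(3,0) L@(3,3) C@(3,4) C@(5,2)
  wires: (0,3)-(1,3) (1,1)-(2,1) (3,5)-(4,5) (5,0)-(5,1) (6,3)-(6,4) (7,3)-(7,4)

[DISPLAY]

rd                    ┃                              
──────────────────────┨                              
4 5                   ┃                              
 R   ·                ┃                              
     │                ┃                              
     ·                ┃                              
                      ┃                              
         G            ┃━━━━━━━━━━━━━━━━━━━━━━━━━━━━━━
                      ┃geViewer                      
     L   C   ·        ┃──────────────────────────────
             │        ┃                              
             ·        ┃                              
                      ┃                              
 C                    ┃                              
                      ┃                              
     · ─ ·            ┃                              
                      ┃                   ▒          
     · ─ ·            ┃                  ▒▒          
━━━━━━━━━━━━━━━━━━━━━━┛                  ▒▒▒         
                  ┃                     ▒▒▒▒         
                  ┗━━━━━━━━━━━━━━━━━━━━━━━━━━━━━━━━━━


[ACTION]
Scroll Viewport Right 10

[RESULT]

            ┃                                        
────────────┨                                        
            ┃                                        
            ┃                                        
            ┃                                        
            ┃                                        
            ┃                                        
            ┃━━━━━━━━━━━━━━━━━━━━━━━━━━━━━━━━┓       
            ┃geViewer                        ┃       
   ·        ┃────────────────────────────────┨       
   │        ┃                                ┃       
   ·        ┃                                ┃       
            ┃                                ┃       
            ┃                                ┃       
            ┃                                ┃       
            ┃                                ┃       
            ┃                   ▒            ┃       
            ┃                  ▒▒            ┃       
━━━━━━━━━━━━┛                  ▒▒▒           ┃       
        ┃                     ▒▒▒▒           ┃       
        ┗━━━━━━━━━━━━━━━━━━━━━━━━━━━━━━━━━━━━┛       


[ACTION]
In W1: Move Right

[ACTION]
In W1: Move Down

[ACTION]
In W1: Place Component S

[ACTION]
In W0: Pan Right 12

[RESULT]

            ┃                                        
────────────┨                                        
            ┃                                        
            ┃                                        
            ┃                                        
            ┃                                        
            ┃                                        
            ┃━━━━━━━━━━━━━━━━━━━━━━━━━━━━━━━━┓       
            ┃geViewer                        ┃       
   ·        ┃────────────────────────────────┨       
   │        ┃                                ┃       
   ·        ┃                                ┃       
            ┃                                ┃       
            ┃                                ┃       
            ┃                                ┃       
            ┃                                ┃       
            ┃       ▒                        ┃       
            ┃      ▒▒                        ┃       
━━━━━━━━━━━━┛      ▒▒▒                       ┃       
        ┃         ▒▒▒▒                       ┃       
        ┗━━━━━━━━━━━━━━━━━━━━━━━━━━━━━━━━━━━━┛       


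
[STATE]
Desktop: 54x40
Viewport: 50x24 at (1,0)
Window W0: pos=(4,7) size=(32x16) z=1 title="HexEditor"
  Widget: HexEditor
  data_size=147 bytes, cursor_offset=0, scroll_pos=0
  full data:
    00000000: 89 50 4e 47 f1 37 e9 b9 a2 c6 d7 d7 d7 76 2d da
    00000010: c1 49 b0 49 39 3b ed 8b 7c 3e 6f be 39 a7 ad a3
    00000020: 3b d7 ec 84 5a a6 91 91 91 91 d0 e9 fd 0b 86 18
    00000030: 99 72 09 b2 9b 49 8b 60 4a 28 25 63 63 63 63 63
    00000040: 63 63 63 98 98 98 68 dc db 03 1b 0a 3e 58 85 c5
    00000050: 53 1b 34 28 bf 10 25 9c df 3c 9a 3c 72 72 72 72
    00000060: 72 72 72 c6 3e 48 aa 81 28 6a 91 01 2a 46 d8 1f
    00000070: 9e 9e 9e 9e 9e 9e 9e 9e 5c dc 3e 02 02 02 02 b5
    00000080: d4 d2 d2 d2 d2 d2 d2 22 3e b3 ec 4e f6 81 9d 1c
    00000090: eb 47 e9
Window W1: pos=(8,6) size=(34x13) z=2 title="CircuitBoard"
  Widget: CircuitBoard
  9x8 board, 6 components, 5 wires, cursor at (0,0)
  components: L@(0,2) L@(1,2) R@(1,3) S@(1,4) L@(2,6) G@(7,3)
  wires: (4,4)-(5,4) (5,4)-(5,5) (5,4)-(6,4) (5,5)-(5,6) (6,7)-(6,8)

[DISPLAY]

                                                  
                                                  
                                                  
                                                  
                                                  
                                                  
       ┏━━━━━━━━━━━━━━━━━━━━━━━━━━━━━━━━┓         
   ┏━━━┃ CircuitBoard                   ┃         
   ┃ He┠────────────────────────────────┨         
   ┠───┃   0 1 2 3 4 5 6 7 8            ┃         
   ┃000┃0  [.]      L                   ┃         
   ┃000┃                                ┃         
   ┃000┃1           L   R   S           ┃         
   ┃000┃                                ┃         
   ┃000┃2                           L   ┃         
   ┃000┃                                ┃         
   ┃000┃3                               ┃         
   ┃000┃                                ┃         
   ┃000┗━━━━━━━━━━━━━━━━━━━━━━━━━━━━━━━━┛         
   ┃00000090  eb 47 e9            ┃               
   ┃                              ┃               
   ┃                              ┃               
   ┗━━━━━━━━━━━━━━━━━━━━━━━━━━━━━━┛               
                                                  


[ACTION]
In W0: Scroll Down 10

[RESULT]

                                                  
                                                  
                                                  
                                                  
                                                  
                                                  
       ┏━━━━━━━━━━━━━━━━━━━━━━━━━━━━━━━━┓         
   ┏━━━┃ CircuitBoard                   ┃         
   ┃ He┠────────────────────────────────┨         
   ┠───┃   0 1 2 3 4 5 6 7 8            ┃         
   ┃000┃0  [.]      L                   ┃         
   ┃   ┃                                ┃         
   ┃   ┃1           L   R   S           ┃         
   ┃   ┃                                ┃         
   ┃   ┃2                           L   ┃         
   ┃   ┃                                ┃         
   ┃   ┃3                               ┃         
   ┃   ┃                                ┃         
   ┃   ┗━━━━━━━━━━━━━━━━━━━━━━━━━━━━━━━━┛         
   ┃                              ┃               
   ┃                              ┃               
   ┃                              ┃               
   ┗━━━━━━━━━━━━━━━━━━━━━━━━━━━━━━┛               
                                                  


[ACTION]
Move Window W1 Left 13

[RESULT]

                                                  
                                                  
                                                  
                                                  
                                                  
                                                  
━━━━━━━━━━━━━━━━━━━━━━━━━━━━━━━━┓                 
 CircuitBoard                   ┃━┓               
────────────────────────────────┨ ┃               
   0 1 2 3 4 5 6 7 8            ┃─┨               
0  [.]      L                   ┃ ┃               
                                ┃ ┃               
1           L   R   S           ┃ ┃               
                                ┃ ┃               
2                           L   ┃ ┃               
                                ┃ ┃               
3                               ┃ ┃               
                                ┃ ┃               
━━━━━━━━━━━━━━━━━━━━━━━━━━━━━━━━┛ ┃               
   ┃                              ┃               
   ┃                              ┃               
   ┃                              ┃               
   ┗━━━━━━━━━━━━━━━━━━━━━━━━━━━━━━┛               
                                                  


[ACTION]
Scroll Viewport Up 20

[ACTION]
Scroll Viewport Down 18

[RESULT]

3                               ┃ ┃               
                                ┃ ┃               
━━━━━━━━━━━━━━━━━━━━━━━━━━━━━━━━┛ ┃               
   ┃                              ┃               
   ┃                              ┃               
   ┃                              ┃               
   ┗━━━━━━━━━━━━━━━━━━━━━━━━━━━━━━┛               
                                                  
                                                  
                                                  
                                                  
                                                  
                                                  
                                                  
                                                  
                                                  
                                                  
                                                  
                                                  
                                                  
                                                  
                                                  
                                                  
                                                  


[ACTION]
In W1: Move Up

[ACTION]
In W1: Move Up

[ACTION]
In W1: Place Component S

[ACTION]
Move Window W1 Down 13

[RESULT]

   ┃                              ┃               
   ┃                              ┃               
   ┃                              ┃               
━━━━━━━━━━━━━━━━━━━━━━━━━━━━━━━━┓ ┃               
 CircuitBoard                   ┃ ┃               
────────────────────────────────┨ ┃               
   0 1 2 3 4 5 6 7 8            ┃━┛               
0  [S]      L                   ┃                 
                                ┃                 
1           L   R   S           ┃                 
                                ┃                 
2                           L   ┃                 
                                ┃                 
3                               ┃                 
                                ┃                 
━━━━━━━━━━━━━━━━━━━━━━━━━━━━━━━━┛                 
                                                  
                                                  
                                                  
                                                  
                                                  
                                                  
                                                  
                                                  
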